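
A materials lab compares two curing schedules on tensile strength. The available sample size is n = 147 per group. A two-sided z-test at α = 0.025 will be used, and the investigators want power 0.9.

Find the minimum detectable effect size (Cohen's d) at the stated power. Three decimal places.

d ≈ 0.411

Required noncentrality: δ = z_{0.0125} + z_{0.10} = 2.241 + 1.282 = 3.523.
(The second rejection-region term Φ(−δ − z_{α/2}) is negligible and dropped.)
δ = d·√(n/2) ⇒ d = δ/√(n/2) = 3.523/√(147/2) = 0.4109.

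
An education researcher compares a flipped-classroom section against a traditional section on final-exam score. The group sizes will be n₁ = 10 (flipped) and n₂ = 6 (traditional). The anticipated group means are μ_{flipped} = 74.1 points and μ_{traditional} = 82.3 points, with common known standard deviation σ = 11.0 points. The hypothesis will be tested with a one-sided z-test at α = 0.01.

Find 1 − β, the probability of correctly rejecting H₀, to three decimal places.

Power ≈ 0.189

Standardized effect: d = |μ_{flipped} − μ_{traditional}| / σ = |74.1 − 82.3| / 11.0 = 0.7455
Noncentrality parameter: δ = d / √(1/n₁ + 1/n₂) = 0.7455 / √(1/10 + 1/6) = 1.4436
Critical value for a one-sided test at α = 0.01: z_α = 2.326.
Power = Φ(δ − 2.326) = Φ(-0.883) = 0.1887.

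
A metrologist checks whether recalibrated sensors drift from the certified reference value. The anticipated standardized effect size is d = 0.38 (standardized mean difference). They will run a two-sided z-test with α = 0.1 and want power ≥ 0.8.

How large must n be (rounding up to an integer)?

For power 0.8 need Φ(δ − z_{0.05}) = 0.8, so δ = z_{0.05} + z_{0.20} = 1.645 + 0.842 = 2.486.
(For δ > 0 the lower-tail rejection region contributes negligibly to power, so the one-term inversion is standard.)
δ = d·√n ⇒ n = (δ/d)² = (2.486 / 0.38)² = 42.82.
Round up to the next whole unit.

n = 43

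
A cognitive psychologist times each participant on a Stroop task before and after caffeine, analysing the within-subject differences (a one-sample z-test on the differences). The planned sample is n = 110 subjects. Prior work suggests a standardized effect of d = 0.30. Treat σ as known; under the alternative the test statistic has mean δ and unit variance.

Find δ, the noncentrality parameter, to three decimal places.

δ = d·√n = 0.30 × √110 = 3.1464

δ ≈ 3.146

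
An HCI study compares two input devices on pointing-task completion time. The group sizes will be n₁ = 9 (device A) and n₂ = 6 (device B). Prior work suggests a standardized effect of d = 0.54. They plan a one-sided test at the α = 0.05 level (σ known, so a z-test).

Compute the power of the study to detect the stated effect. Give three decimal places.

Power ≈ 0.268

Noncentrality parameter: δ = d / √(1/n₁ + 1/n₂) = 0.54 / √(1/9 + 1/6) = 1.0246
Critical value for a one-sided test at α = 0.05: z_α = 1.645.
Power = P(Z > 1.645 − δ) = Φ(-0.620) = 0.2675.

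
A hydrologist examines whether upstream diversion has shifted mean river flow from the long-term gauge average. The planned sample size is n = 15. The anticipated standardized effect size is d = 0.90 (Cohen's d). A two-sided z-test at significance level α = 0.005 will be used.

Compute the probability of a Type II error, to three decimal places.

β ≈ 0.249

Noncentrality parameter: δ = d·√n = 0.90 × √15 = 3.4857
Two-sided α = 0.005 → critical value z_{0.0025} = 2.807.
Power = Φ(δ − 2.807) + Φ(−δ − 2.807) = Φ(0.679) + Φ(-6.293) = 0.7513 + 0.0000 = 0.7513.
Type II error: β = 1 − power = 1 − 0.7513 = 0.2487.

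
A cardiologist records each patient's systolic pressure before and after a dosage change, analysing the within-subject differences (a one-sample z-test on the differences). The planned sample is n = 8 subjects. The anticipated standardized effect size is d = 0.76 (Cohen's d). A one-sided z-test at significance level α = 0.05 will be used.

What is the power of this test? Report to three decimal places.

Power ≈ 0.693

Noncentrality parameter: δ = d·√n = 0.76 × √8 = 2.1496
One-sided α = 0.05 → critical value z_{0.05} = 1.645.
Power = P(Z > 1.645 − δ) = Φ(0.505) = 0.6931.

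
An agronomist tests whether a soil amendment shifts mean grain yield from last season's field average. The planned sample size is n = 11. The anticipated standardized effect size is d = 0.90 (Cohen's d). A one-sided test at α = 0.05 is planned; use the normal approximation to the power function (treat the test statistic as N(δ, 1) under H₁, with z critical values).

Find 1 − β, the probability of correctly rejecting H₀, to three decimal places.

Power ≈ 0.910

Noncentrality parameter: δ = d·√n = 0.90 × √11 = 2.9850
Critical value for a one-sided test at α = 0.05: z_α = 1.645.
Power = Φ(δ − 1.645) = Φ(1.340) = 0.9099.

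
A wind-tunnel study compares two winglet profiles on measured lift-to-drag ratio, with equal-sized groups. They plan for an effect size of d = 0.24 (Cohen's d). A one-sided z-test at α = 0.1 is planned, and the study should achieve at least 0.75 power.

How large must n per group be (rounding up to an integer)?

For power 0.75 need Φ(δ − z_{0.1}) = 0.75, so δ = z_{0.1} + z_{0.25} = 1.282 + 0.674 = 1.956.
δ = d·√(n/2) ⇒ n = 2(δ/d)² = 2 × (1.956 / 0.24)² = 132.85.
Rounding up, n = 133 per group.

n = 133 per group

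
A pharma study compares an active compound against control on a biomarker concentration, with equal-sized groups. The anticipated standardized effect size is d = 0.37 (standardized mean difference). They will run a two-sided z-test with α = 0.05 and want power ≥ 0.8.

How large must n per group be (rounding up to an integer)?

n = 115 per group

Set Φ(δ − 1.960) = 0.8; then δ − 1.960 = Φ⁻¹(0.8) = 0.842, giving δ = 2.802.
(The Φ(−δ − z_{α/2}) term is vanishingly small for δ > 0 and is dropped in the standard sample-size formula.)
δ = d·√(n/2) ⇒ n = 2(δ/d)² = 2 × (2.802 / 0.37)² = 114.67.
Round up to the next whole unit.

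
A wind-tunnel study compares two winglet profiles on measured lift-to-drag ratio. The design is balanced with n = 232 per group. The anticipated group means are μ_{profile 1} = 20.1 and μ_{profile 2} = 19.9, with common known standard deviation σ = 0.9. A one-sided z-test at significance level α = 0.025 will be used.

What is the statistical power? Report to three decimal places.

Power ≈ 0.668

Standardized effect: d = |μ_{profile 1} − μ_{profile 2}| / σ = |20.1 − 19.9| / 0.9 = 0.2222
Noncentrality parameter: λ = d·√(n/2) = 0.2222 × √(232/2) = 2.3934
Critical value for a one-sided test at α = 0.025: z_α = 1.960.
Power = P(Z > 1.960 − λ) = Φ(0.433) = 0.6677.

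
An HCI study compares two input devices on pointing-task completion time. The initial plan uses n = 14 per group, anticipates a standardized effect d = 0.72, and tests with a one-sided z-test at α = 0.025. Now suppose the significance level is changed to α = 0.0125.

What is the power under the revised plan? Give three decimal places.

δ = d·√(n/2) = 0.72 × √(14/2) = 1.9049 (unchanged). New critical value: z_{0.0125} = 2.241.
Revised power = P(Z > 2.241 − δ) = Φ(-0.336) = 0.3683.

Power ≈ 0.368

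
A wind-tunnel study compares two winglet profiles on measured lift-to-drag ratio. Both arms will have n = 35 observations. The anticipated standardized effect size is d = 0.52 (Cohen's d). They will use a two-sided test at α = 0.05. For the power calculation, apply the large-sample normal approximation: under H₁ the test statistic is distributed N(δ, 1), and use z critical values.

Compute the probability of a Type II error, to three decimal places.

β ≈ 0.415

Noncentrality parameter: δ = d·√(n/2) = 0.52 × √(35/2) = 2.1753
Critical value for a two-sided test at α = 0.05: z_{α/2} = 1.960.
Power = Φ(δ − 1.960) + Φ(−δ − 1.960) = Φ(0.215) + Φ(-4.135) = 0.5853 + 0.0000 = 0.5853.
Type II error: β = 1 − power = 1 − 0.5853 = 0.4147.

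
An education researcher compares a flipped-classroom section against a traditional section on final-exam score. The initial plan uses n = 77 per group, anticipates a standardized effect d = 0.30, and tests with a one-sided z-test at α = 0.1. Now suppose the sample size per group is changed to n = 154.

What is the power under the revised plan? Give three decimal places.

Power ≈ 0.912

With n = 154 per group: δ = d·√(n/2) = 0.30 × √(154/2) = 2.6325. Critical value z_{0.1} = 1.282.
Revised power = P(Z > 1.282 − δ) = Φ(1.351) = 0.9116.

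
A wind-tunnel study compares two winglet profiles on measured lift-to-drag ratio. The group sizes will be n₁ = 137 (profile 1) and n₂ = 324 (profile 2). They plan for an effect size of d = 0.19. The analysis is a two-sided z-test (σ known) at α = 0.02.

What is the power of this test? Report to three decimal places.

Power ≈ 0.322

Noncentrality parameter: λ = d / √(1/n₁ + 1/n₂) = 0.19 / √(1/137 + 1/324) = 1.8644
Two-sided α = 0.02 → critical value z_{0.01} = 2.326.
Power = Φ(λ − 2.326) + Φ(−λ − 2.326) = Φ(-0.462) + Φ(-4.191) = 0.3221 + 0.0000 = 0.3221.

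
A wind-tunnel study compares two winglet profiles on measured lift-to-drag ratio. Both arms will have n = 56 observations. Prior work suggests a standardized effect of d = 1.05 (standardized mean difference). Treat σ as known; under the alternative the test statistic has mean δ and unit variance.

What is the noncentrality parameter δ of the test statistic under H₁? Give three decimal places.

δ ≈ 5.556

The noncentrality parameter scales effect size by the design's sample-size factor: δ = d·√(n/2) = 1.05 × √(56/2) = 5.5561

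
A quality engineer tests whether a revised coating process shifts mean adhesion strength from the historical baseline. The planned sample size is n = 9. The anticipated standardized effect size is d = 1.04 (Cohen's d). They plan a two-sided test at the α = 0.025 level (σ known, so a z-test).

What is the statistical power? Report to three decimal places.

Power ≈ 0.810

Noncentrality parameter: δ = d·√n = 1.04 × √9 = 3.1200
Critical value for a two-sided test at α = 0.025: z_{α/2} = 2.241.
Power = Φ(δ − 2.241) + Φ(−δ − 2.241) = Φ(0.879) + Φ(-5.361) = 0.8102 + 0.0000 = 0.8102.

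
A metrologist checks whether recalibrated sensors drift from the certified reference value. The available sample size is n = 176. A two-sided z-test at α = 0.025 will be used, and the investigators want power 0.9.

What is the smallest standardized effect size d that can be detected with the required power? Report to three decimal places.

Need Φ(δ − 2.241) = 0.9, so δ = 2.241 + 1.282 = 3.523.
(Lower-tail contribution to power is negligible for δ > 0.)
δ = d·√n ⇒ d = δ/√n = 3.523/√176 = 0.2656.

d ≈ 0.266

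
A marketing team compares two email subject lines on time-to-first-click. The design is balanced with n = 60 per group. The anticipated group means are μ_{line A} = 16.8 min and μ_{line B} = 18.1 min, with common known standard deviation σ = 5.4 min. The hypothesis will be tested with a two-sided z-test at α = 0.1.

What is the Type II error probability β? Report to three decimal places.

β ≈ 0.626

Standardized effect: d = |μ_{line A} − μ_{line B}| / σ = |16.8 − 18.1| / 5.4 = 0.2407
Noncentrality parameter: δ = d·√(n/2) = 0.2407 × √(60/2) = 1.3186
Two-sided α = 0.1 → critical value z_{0.05} = 1.645.
Power = Φ(δ − 1.645) + Φ(−δ − 1.645) = Φ(-0.326) + Φ(-2.963) = 0.3721 + 0.0015 = 0.3736.
Type II error: β = 1 − power = 1 − 0.3736 = 0.6264.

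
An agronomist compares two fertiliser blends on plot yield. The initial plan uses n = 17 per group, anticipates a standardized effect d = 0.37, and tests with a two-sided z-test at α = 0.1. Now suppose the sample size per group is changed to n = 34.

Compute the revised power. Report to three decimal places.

Power ≈ 0.453

With n = 34 per group: δ = d·√(n/2) = 0.37 × √(34/2) = 1.5255. Critical value z_{0.05} = 1.645.
Revised power = Φ(δ − 1.645) + Φ(−δ − 1.645) = Φ(-0.119) + Φ(-3.170) = 0.4525 + 0.0008 = 0.4533.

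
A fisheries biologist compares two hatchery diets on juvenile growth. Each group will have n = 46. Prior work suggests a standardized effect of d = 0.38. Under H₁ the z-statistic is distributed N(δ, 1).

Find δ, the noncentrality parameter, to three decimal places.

δ = d·√(n/2) = 0.38 × √(46/2) = 1.8224

δ ≈ 1.822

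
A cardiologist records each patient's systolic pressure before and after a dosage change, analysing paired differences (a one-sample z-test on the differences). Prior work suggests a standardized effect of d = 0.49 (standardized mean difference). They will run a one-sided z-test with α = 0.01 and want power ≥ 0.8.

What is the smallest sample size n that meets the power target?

n = 42

For power 0.8 need Φ(δ − z_{0.01}) = 0.8, so δ = z_{0.01} + z_{0.20} = 2.326 + 0.842 = 3.168.
δ = d·√n ⇒ n = (δ/d)² = (3.168 / 0.49)² = 41.80.
Rounding up, n = 42.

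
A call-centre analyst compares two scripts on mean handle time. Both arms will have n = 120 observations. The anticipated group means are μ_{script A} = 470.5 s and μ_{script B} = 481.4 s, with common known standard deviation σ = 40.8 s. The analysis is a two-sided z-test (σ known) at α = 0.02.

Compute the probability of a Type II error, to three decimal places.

Standardized effect: d = |μ_{script A} − μ_{script B}| / σ = |470.5 − 481.4| / 40.8 = 0.2672
Noncentrality parameter: λ = d·√(n/2) = 0.2672 × √(120/2) = 2.0694
Two-sided α = 0.02 → critical value z_{0.01} = 2.326.
Power = Φ(λ − 2.326) + Φ(−λ − 2.326) = Φ(-0.257) + Φ(-4.396) = 0.3986 + 0.0000 = 0.3986.
Type II error: β = 1 − power = 1 − 0.3986 = 0.6014.

β ≈ 0.601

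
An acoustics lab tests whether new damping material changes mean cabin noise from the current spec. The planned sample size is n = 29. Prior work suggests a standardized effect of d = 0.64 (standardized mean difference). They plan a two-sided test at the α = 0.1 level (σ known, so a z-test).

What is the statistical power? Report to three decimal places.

Noncentrality parameter: δ = d·√n = 0.64 × √29 = 3.4465
Two-sided α = 0.1 → critical value z_{0.05} = 1.645.
Power = Φ(δ − 1.645) + Φ(−δ − 1.645) = Φ(1.802) + Φ(-5.091) = 0.9642 + 0.0000 = 0.9642.

Power ≈ 0.964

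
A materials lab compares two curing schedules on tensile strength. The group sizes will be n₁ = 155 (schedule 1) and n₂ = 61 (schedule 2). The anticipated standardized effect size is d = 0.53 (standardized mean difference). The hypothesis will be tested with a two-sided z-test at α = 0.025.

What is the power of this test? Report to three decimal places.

Noncentrality parameter: δ = d / √(1/n₁ + 1/n₂) = 0.53 / √(1/155 + 1/61) = 3.5065
Critical value for a two-sided test at α = 0.025: z_{α/2} = 2.241.
Power = Φ(δ − 2.241) + Φ(−δ − 2.241) = Φ(1.265) + Φ(-5.748) = 0.8971 + 0.0000 = 0.8971.

Power ≈ 0.897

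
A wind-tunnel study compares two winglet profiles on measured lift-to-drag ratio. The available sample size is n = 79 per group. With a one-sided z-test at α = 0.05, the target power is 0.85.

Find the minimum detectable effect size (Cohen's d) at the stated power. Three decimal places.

d ≈ 0.427

Need Φ(δ − 1.645) = 0.85, so δ = 1.645 + 1.036 = 2.681.
δ = d·√(n/2) ⇒ d = δ/√(n/2) = 2.681/√(79/2) = 0.4266.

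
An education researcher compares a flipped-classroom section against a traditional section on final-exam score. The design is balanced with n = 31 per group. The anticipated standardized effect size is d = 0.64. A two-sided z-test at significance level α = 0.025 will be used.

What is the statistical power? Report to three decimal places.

Noncentrality parameter: δ = d·√(n/2) = 0.64 × √(31/2) = 2.5197
Critical value for a two-sided test at α = 0.025: z_{α/2} = 2.241.
Power = Φ(δ − 2.241) + Φ(−δ − 2.241) = Φ(0.278) + Φ(-4.761) = 0.6096 + 0.0000 = 0.6096.

Power ≈ 0.610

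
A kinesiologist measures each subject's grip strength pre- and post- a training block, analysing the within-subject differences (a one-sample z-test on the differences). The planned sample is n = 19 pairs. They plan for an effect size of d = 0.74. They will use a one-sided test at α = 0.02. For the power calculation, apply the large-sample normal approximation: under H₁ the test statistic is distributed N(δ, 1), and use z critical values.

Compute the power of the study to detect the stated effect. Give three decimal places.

Noncentrality parameter: λ = d·√n = 0.74 × √19 = 3.2256
Critical value for a one-sided test at α = 0.02: z_α = 2.054.
Power = P(Z > 2.054 − λ) = Φ(1.172) = 0.8794.

Power ≈ 0.879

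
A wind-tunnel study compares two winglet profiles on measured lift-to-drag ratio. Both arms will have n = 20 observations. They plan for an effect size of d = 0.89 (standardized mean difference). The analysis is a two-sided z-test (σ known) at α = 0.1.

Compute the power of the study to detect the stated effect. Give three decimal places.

Power ≈ 0.879

Noncentrality parameter: δ = d·√(n/2) = 0.89 × √(20/2) = 2.8144
Critical value for a two-sided test at α = 0.1: z_{α/2} = 1.645.
Power = Φ(δ − 1.645) + Φ(−δ − 1.645) = Φ(1.170) + Φ(-4.459) = 0.8789 + 0.0000 = 0.8789.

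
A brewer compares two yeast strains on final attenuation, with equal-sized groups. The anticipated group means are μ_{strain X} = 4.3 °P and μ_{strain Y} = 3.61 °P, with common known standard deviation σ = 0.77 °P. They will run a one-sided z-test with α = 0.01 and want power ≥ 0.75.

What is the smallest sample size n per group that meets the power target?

n = 23 per group

Standardized effect: d = |μ_{strain X} − μ_{strain Y}| / σ = |4.3 − 3.61| / 0.77 = 0.8961
Set Φ(δ − 2.326) = 0.75; then δ − 2.326 = Φ⁻¹(0.75) = 0.674, giving δ = 3.001.
δ = d·√(n/2) ⇒ n = 2(δ/d)² = 2 × (3.001 / 0.8961)² = 22.43.
Rounding up, n = 23 per group.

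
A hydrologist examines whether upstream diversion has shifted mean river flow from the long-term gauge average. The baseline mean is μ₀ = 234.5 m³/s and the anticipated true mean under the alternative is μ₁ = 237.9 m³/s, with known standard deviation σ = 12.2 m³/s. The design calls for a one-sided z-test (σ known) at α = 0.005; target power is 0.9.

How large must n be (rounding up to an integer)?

Standardized effect: d = |μ₁ − μ₀| / σ = |237.9 − 234.5| / 12.2 = 0.2787
For power 0.9 need Φ(δ − z_{0.005}) = 0.9, so δ = z_{0.005} + z_{0.10} = 2.576 + 1.282 = 3.857.
δ = d·√n ⇒ n = (δ/d)² = (3.857 / 0.2787)² = 191.58.
Round up to the next whole unit.

n = 192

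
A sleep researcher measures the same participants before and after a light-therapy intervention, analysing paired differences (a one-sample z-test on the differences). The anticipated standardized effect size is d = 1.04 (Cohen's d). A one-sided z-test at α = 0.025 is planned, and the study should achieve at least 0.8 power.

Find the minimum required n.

Set Φ(δ − 1.960) = 0.8; then δ − 1.960 = Φ⁻¹(0.8) = 0.842, giving δ = 2.802.
δ = d·√n ⇒ n = (δ/d)² = (2.802 / 1.04)² = 7.26.
Round up to the next whole unit.

n = 8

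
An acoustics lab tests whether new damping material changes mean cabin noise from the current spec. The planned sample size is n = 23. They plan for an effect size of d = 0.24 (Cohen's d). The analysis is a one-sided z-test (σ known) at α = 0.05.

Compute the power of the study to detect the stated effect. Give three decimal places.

Noncentrality parameter: δ = d·√n = 0.24 × √23 = 1.1510
One-sided α = 0.05 → critical value z_{0.05} = 1.645.
Power = P(Z > 1.645 − δ) = Φ(-0.494) = 0.3107.

Power ≈ 0.311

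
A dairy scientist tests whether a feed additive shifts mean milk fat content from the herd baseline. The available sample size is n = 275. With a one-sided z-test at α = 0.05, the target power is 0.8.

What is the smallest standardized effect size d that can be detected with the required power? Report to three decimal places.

Need Φ(δ − 1.645) = 0.8, so δ = 1.645 + 0.842 = 2.486.
δ = d·√n ⇒ d = δ/√n = 2.486/√275 = 0.1499.

d ≈ 0.150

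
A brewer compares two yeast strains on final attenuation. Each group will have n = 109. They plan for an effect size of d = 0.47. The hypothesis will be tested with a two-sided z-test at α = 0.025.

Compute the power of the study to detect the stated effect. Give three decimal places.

Noncentrality parameter: δ = d·√(n/2) = 0.47 × √(109/2) = 3.4697
Two-sided α = 0.025 → critical value z_{0.0125} = 2.241.
Power = Φ(δ − 2.241) + Φ(−δ − 2.241) = Φ(1.228) + Φ(-5.711) = 0.8903 + 0.0000 = 0.8903.

Power ≈ 0.890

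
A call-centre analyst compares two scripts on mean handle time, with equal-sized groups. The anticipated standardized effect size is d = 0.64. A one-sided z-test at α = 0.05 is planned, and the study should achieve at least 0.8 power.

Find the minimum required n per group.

n = 31 per group

Set Φ(δ − 1.645) = 0.8; then δ − 1.645 = Φ⁻¹(0.8) = 0.842, giving δ = 2.486.
δ = d·√(n/2) ⇒ n = 2(δ/d)² = 2 × (2.486 / 0.64)² = 30.19.
Rounding up, n = 31 per group.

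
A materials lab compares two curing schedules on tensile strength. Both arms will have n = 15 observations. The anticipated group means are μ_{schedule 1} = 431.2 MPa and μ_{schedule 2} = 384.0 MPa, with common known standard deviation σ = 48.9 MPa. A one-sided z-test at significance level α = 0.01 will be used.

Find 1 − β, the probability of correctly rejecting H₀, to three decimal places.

Standardized effect: d = |μ_{schedule 1} − μ_{schedule 2}| / σ = |431.2 − 384.0| / 48.9 = 0.9652
Noncentrality parameter: δ = d·√(n/2) = 0.9652 × √(15/2) = 2.6434
Critical value for a one-sided test at α = 0.01: z_α = 2.326.
Power = P(Z > 2.326 − δ) = Φ(0.317) = 0.6244.

Power ≈ 0.624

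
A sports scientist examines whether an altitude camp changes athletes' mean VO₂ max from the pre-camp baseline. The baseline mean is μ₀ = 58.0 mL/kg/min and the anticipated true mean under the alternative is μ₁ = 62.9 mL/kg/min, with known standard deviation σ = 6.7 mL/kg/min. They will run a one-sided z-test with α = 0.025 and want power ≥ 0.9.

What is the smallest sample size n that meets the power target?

n = 20

Standardized effect: d = |μ₁ − μ₀| / σ = |62.9 − 58.0| / 6.7 = 0.7313
For power 0.9 need Φ(δ − z_{0.025}) = 0.9, so δ = z_{0.025} + z_{0.10} = 1.960 + 1.282 = 3.242.
δ = d·√n ⇒ n = (δ/d)² = (3.242 / 0.7313)² = 19.65.
Round up to the next whole unit.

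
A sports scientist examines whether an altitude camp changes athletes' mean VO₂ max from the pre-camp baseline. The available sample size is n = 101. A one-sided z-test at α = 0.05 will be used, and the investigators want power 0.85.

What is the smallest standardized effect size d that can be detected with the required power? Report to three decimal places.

Need Φ(δ − 1.645) = 0.85, so δ = 1.645 + 1.036 = 2.681.
δ = d·√n ⇒ d = δ/√n = 2.681/√101 = 0.2668.

d ≈ 0.267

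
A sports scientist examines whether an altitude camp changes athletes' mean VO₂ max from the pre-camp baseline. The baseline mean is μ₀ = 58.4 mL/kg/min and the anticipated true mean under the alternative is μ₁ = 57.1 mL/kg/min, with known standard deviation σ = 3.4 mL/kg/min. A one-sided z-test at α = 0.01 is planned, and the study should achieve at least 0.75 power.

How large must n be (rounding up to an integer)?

Standardized effect: d = |μ₁ − μ₀| / σ = |57.1 − 58.4| / 3.4 = 0.3824
For power 0.75 need Φ(δ − z_{0.01}) = 0.75, so δ = z_{0.01} + z_{0.25} = 2.326 + 0.674 = 3.001.
δ = d·√n ⇒ n = (δ/d)² = (3.001 / 0.3824)² = 61.60.
Rounding up, n = 62.

n = 62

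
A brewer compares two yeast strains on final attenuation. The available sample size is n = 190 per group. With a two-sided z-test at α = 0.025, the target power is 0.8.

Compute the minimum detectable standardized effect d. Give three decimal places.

d ≈ 0.316

Need Φ(δ − 2.241) = 0.8, so δ = 2.241 + 0.842 = 3.083.
(The second rejection-region term Φ(−δ − z_{α/2}) is negligible and dropped.)
δ = d·√(n/2) ⇒ d = δ/√(n/2) = 3.083/√(190/2) = 0.3163.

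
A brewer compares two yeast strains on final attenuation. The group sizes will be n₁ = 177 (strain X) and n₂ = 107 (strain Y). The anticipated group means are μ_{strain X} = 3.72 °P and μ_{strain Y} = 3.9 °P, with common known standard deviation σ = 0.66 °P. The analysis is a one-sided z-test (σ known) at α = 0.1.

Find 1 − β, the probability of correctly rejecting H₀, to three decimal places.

Standardized effect: d = |μ_{strain X} − μ_{strain Y}| / σ = |3.72 − 3.9| / 0.66 = 0.2727
Noncentrality parameter: δ = d / √(1/n₁ + 1/n₂) = 0.2727 / √(1/177 + 1/107) = 2.2271
Critical value for a one-sided test at α = 0.1: z_α = 1.282.
Power = Φ(δ − 1.282) = Φ(0.946) = 0.8278.

Power ≈ 0.828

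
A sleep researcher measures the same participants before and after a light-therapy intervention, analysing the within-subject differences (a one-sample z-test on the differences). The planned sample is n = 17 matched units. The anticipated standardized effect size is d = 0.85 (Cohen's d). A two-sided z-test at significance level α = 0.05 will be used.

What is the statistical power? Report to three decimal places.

Power ≈ 0.939

Noncentrality parameter: δ = d·√n = 0.85 × √17 = 3.5046
Critical value for a two-sided test at α = 0.05: z_{α/2} = 1.960.
Power = Φ(δ − 1.960) + Φ(−δ − 1.960) = Φ(1.545) + Φ(-5.465) = 0.9388 + 0.0000 = 0.9388.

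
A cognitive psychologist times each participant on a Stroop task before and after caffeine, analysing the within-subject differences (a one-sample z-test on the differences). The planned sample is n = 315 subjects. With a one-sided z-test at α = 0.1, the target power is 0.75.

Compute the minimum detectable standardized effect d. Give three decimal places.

Required noncentrality: δ = z_{0.1} + z_{0.25} = 1.282 + 0.674 = 1.956.
δ = d·√n ⇒ d = δ/√n = 1.956/√315 = 0.1102.

d ≈ 0.110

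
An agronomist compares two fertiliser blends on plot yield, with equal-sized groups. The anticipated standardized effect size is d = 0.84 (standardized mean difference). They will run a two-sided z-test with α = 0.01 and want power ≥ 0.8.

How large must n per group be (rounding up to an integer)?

For power 0.8 need Φ(δ − z_{0.005}) = 0.8, so δ = z_{0.005} + z_{0.20} = 2.576 + 0.842 = 3.417.
(The Φ(−δ − z_{α/2}) term is vanishingly small for δ > 0 and is dropped in the standard sample-size formula.)
δ = d·√(n/2) ⇒ n = 2(δ/d)² = 2 × (3.417 / 0.84)² = 33.10.
Rounding up, n = 34 per group.

n = 34 per group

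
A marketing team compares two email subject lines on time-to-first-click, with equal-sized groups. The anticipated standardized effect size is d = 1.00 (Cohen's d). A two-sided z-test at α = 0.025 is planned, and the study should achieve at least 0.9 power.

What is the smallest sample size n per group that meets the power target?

n = 25 per group

For power 0.9 need Φ(δ − z_{0.0125}) = 0.9, so δ = z_{0.0125} + z_{0.10} = 2.241 + 1.282 = 3.523.
(For δ > 0 the lower-tail rejection region contributes negligibly to power, so the one-term inversion is standard.)
δ = d·√(n/2) ⇒ n = 2(δ/d)² = 2 × (3.523 / 1.00)² = 24.82.
Rounding up, n = 25 per group.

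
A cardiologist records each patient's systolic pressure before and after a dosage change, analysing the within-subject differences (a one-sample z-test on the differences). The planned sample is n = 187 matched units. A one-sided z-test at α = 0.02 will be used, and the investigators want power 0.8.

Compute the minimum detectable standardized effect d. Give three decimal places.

d ≈ 0.212

Required noncentrality: δ = z_{0.02} + z_{0.20} = 2.054 + 0.842 = 2.895.
δ = d·√n ⇒ d = δ/√n = 2.895/√187 = 0.2117.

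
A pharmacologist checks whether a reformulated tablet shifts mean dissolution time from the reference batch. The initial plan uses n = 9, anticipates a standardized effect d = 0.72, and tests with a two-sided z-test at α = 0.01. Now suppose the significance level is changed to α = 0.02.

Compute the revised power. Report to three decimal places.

δ = d·√n = 0.72 × √9 = 2.1600 (unchanged). New critical value: z_{0.01} = 2.326.
Revised power = Φ(δ − 2.326) + Φ(−δ − 2.326) = Φ(-0.166) + Φ(-4.486) = 0.4339 + 0.0000 = 0.4339.

Power ≈ 0.434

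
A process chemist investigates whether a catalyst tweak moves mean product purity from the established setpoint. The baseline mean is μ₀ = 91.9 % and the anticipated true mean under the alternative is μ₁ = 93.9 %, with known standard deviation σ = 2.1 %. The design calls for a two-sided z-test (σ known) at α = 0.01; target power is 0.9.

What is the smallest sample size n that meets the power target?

Standardized effect: d = |μ₁ − μ₀| / σ = |93.9 − 91.9| / 2.1 = 0.9524
Set Φ(δ − 2.576) = 0.9; then δ − 2.576 = Φ⁻¹(0.9) = 1.282, giving δ = 3.857.
(The Φ(−δ − z_{α/2}) term is vanishingly small for δ > 0 and is dropped in the standard sample-size formula.)
δ = d·√n ⇒ n = (δ/d)² = (3.857 / 0.9524)² = 16.40.
Rounding up, n = 17.

n = 17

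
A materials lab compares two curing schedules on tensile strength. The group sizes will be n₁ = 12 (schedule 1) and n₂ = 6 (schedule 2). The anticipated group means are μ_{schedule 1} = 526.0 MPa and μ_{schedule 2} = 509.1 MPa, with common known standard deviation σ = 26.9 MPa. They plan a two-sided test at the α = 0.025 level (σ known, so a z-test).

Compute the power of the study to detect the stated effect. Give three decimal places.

Power ≈ 0.163

Standardized effect: d = |μ_{schedule 1} − μ_{schedule 2}| / σ = |526.0 − 509.1| / 26.9 = 0.6283
Noncentrality parameter: δ = d / √(1/n₁ + 1/n₂) = 0.6283 / √(1/12 + 1/6) = 1.2565
Two-sided α = 0.025 → critical value z_{0.0125} = 2.241.
Power = Φ(δ − 2.241) + Φ(−δ − 2.241) = Φ(-0.985) + Φ(-3.498) = 0.1623 + 0.0002 = 0.1626.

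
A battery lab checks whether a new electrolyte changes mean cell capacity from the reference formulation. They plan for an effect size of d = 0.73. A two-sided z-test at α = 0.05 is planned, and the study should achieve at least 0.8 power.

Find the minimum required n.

n = 15

For power 0.8 need Φ(δ − z_{0.025}) = 0.8, so δ = z_{0.025} + z_{0.20} = 1.960 + 0.842 = 2.802.
(The Φ(−δ − z_{α/2}) term is vanishingly small for δ > 0 and is dropped in the standard sample-size formula.)
δ = d·√n ⇒ n = (δ/d)² = (2.802 / 0.73)² = 14.73.
Rounding up, n = 15.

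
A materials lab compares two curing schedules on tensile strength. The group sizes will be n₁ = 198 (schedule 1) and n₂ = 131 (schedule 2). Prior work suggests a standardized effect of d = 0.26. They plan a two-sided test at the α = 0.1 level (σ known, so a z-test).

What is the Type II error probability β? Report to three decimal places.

Noncentrality parameter: δ = d / √(1/n₁ + 1/n₂) = 0.26 / √(1/198 + 1/131) = 2.3086
Critical value for a two-sided test at α = 0.1: z_{α/2} = 1.645.
Power = Φ(δ − 1.645) + Φ(−δ − 1.645) = Φ(0.664) + Φ(-3.953) = 0.7466 + 0.0000 = 0.7466.
Type II error: β = 1 − power = 1 − 0.7466 = 0.2534.

β ≈ 0.253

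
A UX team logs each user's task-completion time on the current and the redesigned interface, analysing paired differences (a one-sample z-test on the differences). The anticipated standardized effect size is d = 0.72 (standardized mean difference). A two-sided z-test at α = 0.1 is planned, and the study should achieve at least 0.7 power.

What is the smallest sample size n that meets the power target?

For power 0.7 need Φ(δ − z_{0.05}) = 0.7, so δ = z_{0.05} + z_{0.30} = 1.645 + 0.524 = 2.169.
(Ignoring the negligible lower-tail rejection probability gives the usual closed-form inversion.)
δ = d·√n ⇒ n = (δ/d)² = (2.169 / 0.72)² = 9.08.
Rounding up, n = 10.

n = 10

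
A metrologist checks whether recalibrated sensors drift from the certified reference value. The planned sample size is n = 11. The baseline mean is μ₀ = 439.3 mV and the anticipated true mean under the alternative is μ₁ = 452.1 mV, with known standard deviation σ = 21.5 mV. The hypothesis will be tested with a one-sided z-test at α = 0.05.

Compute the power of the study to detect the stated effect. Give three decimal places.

Standardized effect: d = |μ₁ − μ₀| / σ = |452.1 − 439.3| / 21.5 = 0.5953
Noncentrality parameter: δ = d·√n = 0.5953 × √11 = 1.9745
Critical value for a one-sided test at α = 0.05: z_α = 1.645.
Power = Φ(δ − 1.645) = Φ(0.330) = 0.6292.

Power ≈ 0.629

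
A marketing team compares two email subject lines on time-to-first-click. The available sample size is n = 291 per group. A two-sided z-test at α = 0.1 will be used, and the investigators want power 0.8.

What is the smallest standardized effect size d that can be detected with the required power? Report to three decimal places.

Required noncentrality: δ = z_{0.05} + z_{0.20} = 1.645 + 0.842 = 2.486.
(The second rejection-region term Φ(−δ − z_{α/2}) is negligible and dropped.)
δ = d·√(n/2) ⇒ d = δ/√(n/2) = 2.486/√(291/2) = 0.2061.

d ≈ 0.206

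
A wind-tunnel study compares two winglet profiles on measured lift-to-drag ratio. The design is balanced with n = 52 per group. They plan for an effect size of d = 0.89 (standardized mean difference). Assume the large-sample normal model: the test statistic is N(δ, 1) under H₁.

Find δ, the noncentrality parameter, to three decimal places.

δ = d·√(n/2) = 0.89 × √(52/2) = 4.5381

δ ≈ 4.538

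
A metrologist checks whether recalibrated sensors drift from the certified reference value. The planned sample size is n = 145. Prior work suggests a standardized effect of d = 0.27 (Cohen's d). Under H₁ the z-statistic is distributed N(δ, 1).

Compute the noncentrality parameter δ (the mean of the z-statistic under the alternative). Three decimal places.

δ ≈ 3.251

δ = d·√n = 0.27 × √145 = 3.2512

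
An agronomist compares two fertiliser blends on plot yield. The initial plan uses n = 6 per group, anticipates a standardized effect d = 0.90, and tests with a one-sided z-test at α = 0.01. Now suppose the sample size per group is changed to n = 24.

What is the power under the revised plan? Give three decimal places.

With n = 24 per group: δ = d·√(n/2) = 0.90 × √(24/2) = 3.1177. Critical value z_{0.01} = 2.326.
Revised power = Φ(δ − 2.326) = Φ(0.791) = 0.7856.

Power ≈ 0.786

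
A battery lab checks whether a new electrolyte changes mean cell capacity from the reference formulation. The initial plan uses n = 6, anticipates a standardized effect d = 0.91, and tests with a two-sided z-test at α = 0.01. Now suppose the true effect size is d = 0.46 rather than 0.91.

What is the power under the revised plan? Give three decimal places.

Power ≈ 0.074

With d = 0.46: δ = d·√n = 0.46 × √6 = 1.1268. Critical value z_{0.005} = 2.576.
Revised power = Φ(δ − 2.576) + Φ(−δ − 2.576) = Φ(-1.449) + Φ(-3.703) = 0.0737 + 0.0001 = 0.0738.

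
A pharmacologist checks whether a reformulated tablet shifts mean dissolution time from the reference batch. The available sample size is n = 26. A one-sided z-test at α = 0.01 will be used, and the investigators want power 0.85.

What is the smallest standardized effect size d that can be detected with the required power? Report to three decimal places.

d ≈ 0.659

Need Φ(δ − 2.326) = 0.85, so δ = 2.326 + 1.036 = 3.363.
δ = d·√n ⇒ d = δ/√n = 3.363/√26 = 0.6595.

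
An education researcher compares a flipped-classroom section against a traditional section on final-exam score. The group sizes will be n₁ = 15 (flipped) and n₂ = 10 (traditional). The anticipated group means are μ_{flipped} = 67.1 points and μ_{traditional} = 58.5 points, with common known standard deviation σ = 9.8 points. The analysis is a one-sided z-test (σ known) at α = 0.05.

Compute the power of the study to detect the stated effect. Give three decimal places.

Standardized effect: d = |μ_{flipped} − μ_{traditional}| / σ = |67.1 − 58.5| / 9.8 = 0.8776
Noncentrality parameter: λ = d / √(1/n₁ + 1/n₂) = 0.8776 / √(1/15 + 1/10) = 2.1496
One-sided α = 0.05 → critical value z_{0.05} = 1.645.
Power = P(Z > 1.645 − λ) = Φ(0.505) = 0.6931.

Power ≈ 0.693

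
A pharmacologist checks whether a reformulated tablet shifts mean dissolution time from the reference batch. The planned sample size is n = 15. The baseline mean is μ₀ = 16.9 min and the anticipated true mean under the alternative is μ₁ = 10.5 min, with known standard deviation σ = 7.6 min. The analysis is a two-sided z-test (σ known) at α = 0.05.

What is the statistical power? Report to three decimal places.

Standardized effect: d = |μ₁ − μ₀| / σ = |10.5 − 16.9| / 7.6 = 0.8421
Noncentrality parameter: δ = d·√n = 0.8421 × √15 = 3.2615
Critical value for a two-sided test at α = 0.05: z_{α/2} = 1.960.
Power = Φ(δ − 1.960) + Φ(−δ − 1.960) = Φ(1.301) + Φ(-5.221) = 0.9035 + 0.0000 = 0.9035.

Power ≈ 0.903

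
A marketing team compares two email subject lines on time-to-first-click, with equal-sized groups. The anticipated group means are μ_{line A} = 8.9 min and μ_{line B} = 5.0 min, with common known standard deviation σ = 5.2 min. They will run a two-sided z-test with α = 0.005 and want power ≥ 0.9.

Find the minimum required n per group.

n = 60 per group

Standardized effect: d = |μ_{line A} − μ_{line B}| / σ = |8.9 − 5.0| / 5.2 = 0.7500
For power 0.9 need Φ(δ − z_{0.0025}) = 0.9, so δ = z_{0.0025} + z_{0.10} = 2.807 + 1.282 = 4.089.
(Ignoring the negligible lower-tail rejection probability gives the usual closed-form inversion.)
δ = d·√(n/2) ⇒ n = 2(δ/d)² = 2 × (4.089 / 0.7500)² = 59.44.
Rounding up, n = 60 per group.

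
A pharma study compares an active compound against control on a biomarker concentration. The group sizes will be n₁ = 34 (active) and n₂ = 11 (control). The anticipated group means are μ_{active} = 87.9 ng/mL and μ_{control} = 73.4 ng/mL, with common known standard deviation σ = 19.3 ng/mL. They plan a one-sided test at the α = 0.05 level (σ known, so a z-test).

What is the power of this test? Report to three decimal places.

Power ≈ 0.699

Standardized effect: d = |μ_{active} − μ_{control}| / σ = |87.9 − 73.4| / 19.3 = 0.7513
Noncentrality parameter: δ = d / √(1/n₁ + 1/n₂) = 0.7513 / √(1/34 + 1/11) = 2.1659
One-sided α = 0.05 → critical value z_{0.05} = 1.645.
Power = Φ(δ − 1.645) = Φ(0.521) = 0.6988.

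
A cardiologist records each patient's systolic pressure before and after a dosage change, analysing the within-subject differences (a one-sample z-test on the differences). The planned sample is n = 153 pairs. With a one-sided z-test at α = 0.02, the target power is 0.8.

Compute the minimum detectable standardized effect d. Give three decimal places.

d ≈ 0.234

Need Φ(δ − 2.054) = 0.8, so δ = 2.054 + 0.842 = 2.895.
δ = d·√n ⇒ d = δ/√n = 2.895/√153 = 0.2341.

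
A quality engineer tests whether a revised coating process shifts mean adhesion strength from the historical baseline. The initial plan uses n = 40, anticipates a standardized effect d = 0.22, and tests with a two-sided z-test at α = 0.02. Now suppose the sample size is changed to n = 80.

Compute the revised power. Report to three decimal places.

Power ≈ 0.360

With n = 80: δ = d·√n = 0.22 × √80 = 1.9677. Critical value z_{0.01} = 2.326.
Revised power = Φ(δ − 2.326) + Φ(−δ − 2.326) = Φ(-0.359) + Φ(-4.294) = 0.3599 + 0.0000 = 0.3600.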